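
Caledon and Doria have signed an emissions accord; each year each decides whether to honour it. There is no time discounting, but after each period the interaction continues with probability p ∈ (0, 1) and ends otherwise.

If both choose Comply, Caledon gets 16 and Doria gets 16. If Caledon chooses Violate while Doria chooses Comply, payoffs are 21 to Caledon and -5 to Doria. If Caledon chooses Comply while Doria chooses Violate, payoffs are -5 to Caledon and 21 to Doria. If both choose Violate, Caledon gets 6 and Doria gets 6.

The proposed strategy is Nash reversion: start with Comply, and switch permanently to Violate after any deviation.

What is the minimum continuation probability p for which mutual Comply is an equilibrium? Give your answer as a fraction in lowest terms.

1/3

Expected cooperation value is 16 + p·16 + p²·16 + … = 16/(1−p); deviation gives 21 + p·6/(1−p).
16 ≥ 21(1−p) + 6p ⇒ 15p ≥ 5 ⇒ p ≥ 5/15 = 1/3.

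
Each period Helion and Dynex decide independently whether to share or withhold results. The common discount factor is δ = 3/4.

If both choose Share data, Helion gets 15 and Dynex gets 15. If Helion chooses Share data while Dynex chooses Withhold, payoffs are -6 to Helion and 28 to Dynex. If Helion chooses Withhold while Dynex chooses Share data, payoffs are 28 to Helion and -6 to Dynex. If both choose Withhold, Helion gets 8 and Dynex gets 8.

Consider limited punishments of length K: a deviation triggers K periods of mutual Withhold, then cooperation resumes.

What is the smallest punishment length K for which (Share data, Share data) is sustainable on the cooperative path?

4

Need Σ_{k=1}^{K} δ^k ≥ (28−15)/(15−8) = 1.8571 at δ = 3/4.
At K = 3 the sum is 1.7344 < 1.8571; at K = 4 it is 2.0508 ≥ 1.8571.
So the minimum punishment length is K = 4.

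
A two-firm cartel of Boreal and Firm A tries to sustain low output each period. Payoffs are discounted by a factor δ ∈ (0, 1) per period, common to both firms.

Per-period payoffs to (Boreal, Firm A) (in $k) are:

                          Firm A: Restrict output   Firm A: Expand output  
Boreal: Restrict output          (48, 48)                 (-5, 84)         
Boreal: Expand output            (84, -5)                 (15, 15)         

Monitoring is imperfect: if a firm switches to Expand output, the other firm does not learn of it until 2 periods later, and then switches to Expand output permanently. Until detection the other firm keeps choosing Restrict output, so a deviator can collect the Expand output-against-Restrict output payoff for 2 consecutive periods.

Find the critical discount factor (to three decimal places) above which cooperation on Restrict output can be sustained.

The best deviation is to choose Expand output for all 2 undetected periods, earning 84 each, then 15 forever once detected.
Deviation value: 84(1−δ^2)/(1−δ) + 15δ^2/(1−δ); cooperation value: 48/(1−δ).
IC: 48 ≥ 84(1−δ^2) + 15δ^2 = 84 − 69δ^2.
So δ^2 ≥ 36/69 = 12/23, giving δ ≥ (12/23)^(1/2) ≈ 0.722.

0.722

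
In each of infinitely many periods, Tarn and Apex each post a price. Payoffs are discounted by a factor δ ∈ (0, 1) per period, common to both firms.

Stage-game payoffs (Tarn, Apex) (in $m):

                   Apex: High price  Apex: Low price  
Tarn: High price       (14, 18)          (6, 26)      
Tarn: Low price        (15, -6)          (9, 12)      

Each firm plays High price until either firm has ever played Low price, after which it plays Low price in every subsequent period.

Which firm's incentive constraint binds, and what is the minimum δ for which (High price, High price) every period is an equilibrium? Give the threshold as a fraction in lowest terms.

Apex; δ ≥ 4/7

Tarn: cooperation gives 14 each period; deviation gives 15 once then 9 forever.
  14/(1−δ) ≥ 15 + 9δ/(1−δ) ⇒ δ ≥ 1/6.
Apex: cooperation gives 18 each period; deviation gives 26 once then 12 forever.
  δ ≥ 8/14 = 4/7.
Both must hold, so the binding constraint is Apex's: δ ≥ 4/7.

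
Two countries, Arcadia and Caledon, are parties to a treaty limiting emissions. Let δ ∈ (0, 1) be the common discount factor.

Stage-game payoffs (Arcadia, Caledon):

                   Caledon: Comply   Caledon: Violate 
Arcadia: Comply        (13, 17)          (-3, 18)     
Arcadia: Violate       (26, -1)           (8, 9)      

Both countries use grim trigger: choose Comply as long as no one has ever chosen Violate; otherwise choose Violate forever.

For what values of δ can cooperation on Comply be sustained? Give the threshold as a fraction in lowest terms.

13/18

Arcadia: cooperation gives 13 each period; deviation gives 26 once then 8 forever.
  13/(1−δ) ≥ 26 + 8δ/(1−δ) ⇒ δ ≥ 13/18.
Caledon: cooperation gives 17 each period; deviation gives 18 once then 9 forever.
  δ ≥ 1/9.
Both must hold, so the binding constraint is Arcadia's: δ ≥ 13/18.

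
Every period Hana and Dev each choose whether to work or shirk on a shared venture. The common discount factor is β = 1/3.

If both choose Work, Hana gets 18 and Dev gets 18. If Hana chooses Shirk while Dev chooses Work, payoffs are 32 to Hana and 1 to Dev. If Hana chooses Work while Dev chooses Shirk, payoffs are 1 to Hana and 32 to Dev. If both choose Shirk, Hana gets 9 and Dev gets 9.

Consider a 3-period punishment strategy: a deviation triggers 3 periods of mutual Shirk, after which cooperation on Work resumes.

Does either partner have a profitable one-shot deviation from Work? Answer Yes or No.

Yes

Comparing payoff streams over the 4 periods until play realigns: cooperate → 18(1+β+…+β^3); deviate → 32 + 9(β+…+β^3).
Cooperation is sustained iff (18−9)(β+…+β^3) ≥ 32−18.
β+…+β^3 = 1/3·(1−(1/3)^3)/(1−1/3) = 0.4815, and (32−18)/(18−9) = 1.5556.
0.4815 < 1.5556, so cooperation is not sustainable.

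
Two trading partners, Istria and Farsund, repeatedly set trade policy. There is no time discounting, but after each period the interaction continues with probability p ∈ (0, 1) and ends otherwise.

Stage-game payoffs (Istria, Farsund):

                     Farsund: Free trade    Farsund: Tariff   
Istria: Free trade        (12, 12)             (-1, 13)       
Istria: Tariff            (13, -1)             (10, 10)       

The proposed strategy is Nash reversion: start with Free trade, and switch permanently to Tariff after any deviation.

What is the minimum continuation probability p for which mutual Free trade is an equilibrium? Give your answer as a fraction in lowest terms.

1/3

With no time discounting, the continuation probability p plays the role of the discount factor.
Grim-trigger IC: 12/(1−p) ≥ 13 + 10p/(1−p) ⇒ p ≥ (13−12)/(13−10) = 1/3.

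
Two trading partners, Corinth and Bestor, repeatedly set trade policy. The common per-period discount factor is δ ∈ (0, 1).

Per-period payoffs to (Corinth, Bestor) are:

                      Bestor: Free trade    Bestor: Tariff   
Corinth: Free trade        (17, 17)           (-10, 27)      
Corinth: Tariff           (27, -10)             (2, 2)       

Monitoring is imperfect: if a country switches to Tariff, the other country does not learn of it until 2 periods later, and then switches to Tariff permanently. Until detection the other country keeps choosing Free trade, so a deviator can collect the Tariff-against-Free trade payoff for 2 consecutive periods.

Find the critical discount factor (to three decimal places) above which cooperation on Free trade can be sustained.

0.632

The best deviation is to choose Tariff for all 2 undetected periods, earning 27 each, then 2 forever once detected.
Deviation value: 27(1−δ^2)/(1−δ) + 2δ^2/(1−δ); cooperation value: 17/(1−δ).
IC: 17 ≥ 27(1−δ^2) + 2δ^2 = 27 − 25δ^2.
So δ^2 ≥ 10/25 = 2/5, giving δ ≥ (2/5)^(1/2) ≈ 0.632.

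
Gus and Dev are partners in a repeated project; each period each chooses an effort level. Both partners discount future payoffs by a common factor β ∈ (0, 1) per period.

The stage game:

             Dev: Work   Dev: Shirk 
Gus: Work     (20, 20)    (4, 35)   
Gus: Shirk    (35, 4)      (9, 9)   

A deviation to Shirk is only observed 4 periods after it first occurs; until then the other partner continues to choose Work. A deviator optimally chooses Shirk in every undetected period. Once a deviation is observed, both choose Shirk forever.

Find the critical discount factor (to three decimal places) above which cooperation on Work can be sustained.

The best deviation is to choose Shirk for all 4 undetected periods, earning 35 each, then 9 forever once detected.
Deviation value: 35(1−β^4)/(1−β) + 9β^4/(1−β); cooperation value: 20/(1−β).
IC: 20 ≥ 35(1−β^4) + 9β^4 = 35 − 26β^4.
So β^4 ≥ 15/26, giving β ≥ (15/26)^(1/4) ≈ 0.872.

0.872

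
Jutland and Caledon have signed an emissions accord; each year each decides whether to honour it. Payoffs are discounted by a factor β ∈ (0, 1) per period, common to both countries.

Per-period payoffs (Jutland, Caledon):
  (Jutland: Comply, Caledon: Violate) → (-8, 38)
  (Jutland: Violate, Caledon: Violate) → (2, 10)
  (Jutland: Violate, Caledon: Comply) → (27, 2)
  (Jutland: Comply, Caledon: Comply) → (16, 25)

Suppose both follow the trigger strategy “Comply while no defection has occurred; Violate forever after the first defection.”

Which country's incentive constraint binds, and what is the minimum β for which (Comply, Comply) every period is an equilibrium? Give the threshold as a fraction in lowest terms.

Caledon; β ≥ 13/28

Jutland's threshold: (27−16)/(27−2) = 11/25.
Caledon's threshold: (38−25)/(38−10) = 13/28.
11/25 < 13/28, so Caledon binds and β* = 13/28.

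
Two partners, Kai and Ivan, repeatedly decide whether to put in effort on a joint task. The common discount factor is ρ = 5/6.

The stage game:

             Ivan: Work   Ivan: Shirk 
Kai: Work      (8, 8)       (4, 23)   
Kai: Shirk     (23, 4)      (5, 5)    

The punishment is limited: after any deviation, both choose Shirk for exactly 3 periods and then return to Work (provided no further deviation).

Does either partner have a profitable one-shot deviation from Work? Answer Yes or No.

Yes

IC: ρ+…+ρ^3 ≥ (23−8)/(8−5) = 5.
At ρ = 5/6: partial sum = 2.1065 < 5.0000. Cooperation not sustainable.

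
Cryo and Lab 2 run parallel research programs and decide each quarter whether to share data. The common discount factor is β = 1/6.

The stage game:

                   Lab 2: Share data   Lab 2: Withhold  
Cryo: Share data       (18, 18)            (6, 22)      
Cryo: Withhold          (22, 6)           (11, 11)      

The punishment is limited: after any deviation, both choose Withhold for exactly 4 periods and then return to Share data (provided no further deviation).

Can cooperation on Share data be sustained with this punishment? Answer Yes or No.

No

A one-shot deviation gives 22 now, then 11 for 4 periods, then back to 18.
Gain from deviating: (22−18) today; loss: (18−11) in each of the next 4 periods.
No-deviation condition: (18−11)(β+…+β^4) ≥ 22−18, i.e. β+…+β^4 ≥ 4/7.
At β = 1/6: β+…+β^4 = 0.1998 < 0.5714.
So cooperation is not sustainable.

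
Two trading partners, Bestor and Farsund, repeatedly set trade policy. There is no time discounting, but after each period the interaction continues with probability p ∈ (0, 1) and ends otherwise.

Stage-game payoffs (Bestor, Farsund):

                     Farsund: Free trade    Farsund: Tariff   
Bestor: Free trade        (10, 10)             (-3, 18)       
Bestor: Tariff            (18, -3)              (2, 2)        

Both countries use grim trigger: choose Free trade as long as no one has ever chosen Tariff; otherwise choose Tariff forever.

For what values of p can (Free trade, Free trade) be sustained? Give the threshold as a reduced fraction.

1/2

With no time discounting, the continuation probability p plays the role of the discount factor.
Grim-trigger IC: 10/(1−p) ≥ 18 + 2p/(1−p) ⇒ p ≥ (18−10)/(18−2) = 1/2.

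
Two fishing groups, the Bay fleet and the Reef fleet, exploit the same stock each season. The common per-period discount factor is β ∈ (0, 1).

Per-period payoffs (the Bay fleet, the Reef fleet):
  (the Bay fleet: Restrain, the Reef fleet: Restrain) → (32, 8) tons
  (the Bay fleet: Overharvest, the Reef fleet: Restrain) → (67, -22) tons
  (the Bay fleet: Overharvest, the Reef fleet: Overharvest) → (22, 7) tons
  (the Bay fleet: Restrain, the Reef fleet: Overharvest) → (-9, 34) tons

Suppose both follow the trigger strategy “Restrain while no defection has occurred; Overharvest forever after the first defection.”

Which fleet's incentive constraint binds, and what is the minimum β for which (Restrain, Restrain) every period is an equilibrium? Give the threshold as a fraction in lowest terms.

the Reef fleet; β ≥ 26/27

the Bay fleet's threshold: (67−32)/(67−22) = 7/9.
the Reef fleet's threshold: (34−8)/(34−7) = 26/27.
7/9 < 26/27, so the Reef fleet binds and β* = 26/27.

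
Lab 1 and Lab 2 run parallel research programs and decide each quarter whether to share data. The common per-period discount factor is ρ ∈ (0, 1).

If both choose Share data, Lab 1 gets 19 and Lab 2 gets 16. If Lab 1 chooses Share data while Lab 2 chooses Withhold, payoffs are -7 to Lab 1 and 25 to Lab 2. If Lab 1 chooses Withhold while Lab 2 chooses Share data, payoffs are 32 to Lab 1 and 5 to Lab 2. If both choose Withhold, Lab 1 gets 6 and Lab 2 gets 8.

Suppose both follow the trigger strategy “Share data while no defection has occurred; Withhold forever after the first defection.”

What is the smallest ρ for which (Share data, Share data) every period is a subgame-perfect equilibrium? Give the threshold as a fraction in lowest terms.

For Lab 1: deviation gain 32−19 = 13, per-period punishment loss 19−6 = 13. IC gives ρ ≥ 13/26 = 1/2.
For Lab 2: gain 9, loss 8 per period, so ρ ≥ 9/17.
The tighter constraint is Lab 2's, so cooperation needs ρ ≥ 9/17.

9/17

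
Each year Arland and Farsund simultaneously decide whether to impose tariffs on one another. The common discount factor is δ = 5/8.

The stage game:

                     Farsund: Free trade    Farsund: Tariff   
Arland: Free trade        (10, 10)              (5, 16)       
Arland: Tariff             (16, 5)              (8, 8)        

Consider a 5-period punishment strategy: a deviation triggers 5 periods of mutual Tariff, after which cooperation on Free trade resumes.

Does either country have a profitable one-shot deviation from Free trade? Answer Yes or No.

A one-shot deviation gives 16 now, then 8 for 5 periods, then back to 10.
Gain from deviating: (16−10) today; loss: (10−8) in each of the next 5 periods.
No-deviation condition: (10−8)(δ+…+δ^5) ≥ 16−10, i.e. δ+…+δ^5 ≥ 3.
At δ = 5/8: δ+…+δ^5 = 1.5077 < 3.0000.
So cooperation is not sustainable.

Yes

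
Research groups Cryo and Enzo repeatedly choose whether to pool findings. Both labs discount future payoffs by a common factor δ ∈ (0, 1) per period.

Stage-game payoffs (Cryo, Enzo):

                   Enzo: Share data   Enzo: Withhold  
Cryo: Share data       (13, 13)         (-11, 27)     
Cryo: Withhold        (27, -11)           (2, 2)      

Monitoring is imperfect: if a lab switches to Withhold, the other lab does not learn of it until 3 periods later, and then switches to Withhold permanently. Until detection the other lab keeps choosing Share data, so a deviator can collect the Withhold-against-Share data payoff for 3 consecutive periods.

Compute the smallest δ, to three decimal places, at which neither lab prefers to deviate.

The best deviation is to choose Withhold for all 3 undetected periods, earning 27 each, then 2 forever once detected.
Deviation value: 27(1−δ^3)/(1−δ) + 2δ^3/(1−δ); cooperation value: 13/(1−δ).
IC: 13 ≥ 27(1−δ^3) + 2δ^3 = 27 − 25δ^3.
So δ^3 ≥ 14/25, giving δ ≥ (14/25)^(1/3) ≈ 0.824.

0.824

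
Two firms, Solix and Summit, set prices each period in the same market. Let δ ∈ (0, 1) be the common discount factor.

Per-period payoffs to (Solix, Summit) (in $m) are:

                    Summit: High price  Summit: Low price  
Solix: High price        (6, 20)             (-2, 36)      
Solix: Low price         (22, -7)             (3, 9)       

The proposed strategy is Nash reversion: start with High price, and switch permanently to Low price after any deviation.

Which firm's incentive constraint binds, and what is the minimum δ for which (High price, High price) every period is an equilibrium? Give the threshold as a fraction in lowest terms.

For Solix: deviation gain 22−6 = 16, per-period punishment loss 6−3 = 3. IC gives δ ≥ 16/19.
For Summit: gain 16, loss 11 per period, so δ ≥ 16/27.
The tighter constraint is Solix's, so cooperation needs δ ≥ 16/19.

Solix; δ ≥ 16/19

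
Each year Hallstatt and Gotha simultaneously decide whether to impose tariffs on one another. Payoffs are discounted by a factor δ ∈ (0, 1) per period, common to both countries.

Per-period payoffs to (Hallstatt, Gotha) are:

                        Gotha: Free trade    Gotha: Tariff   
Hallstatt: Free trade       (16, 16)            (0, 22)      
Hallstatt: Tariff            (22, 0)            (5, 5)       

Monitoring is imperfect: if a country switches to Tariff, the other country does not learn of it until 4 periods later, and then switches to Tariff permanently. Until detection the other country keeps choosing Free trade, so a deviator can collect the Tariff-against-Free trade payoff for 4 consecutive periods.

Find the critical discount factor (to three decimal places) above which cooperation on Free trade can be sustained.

0.771

A deviator earns 22 for 4 periods, then 5 forever; cooperating earns 16 forever. Multiplying the IC by (1−δ):
16 ≥ 22(1−δ^4) + 5δ^4, so 17·δ^4 ≥ 6 and δ^4 ≥ 6/17.
δ ≥ (6/17)^(1/4) ≈ 0.771.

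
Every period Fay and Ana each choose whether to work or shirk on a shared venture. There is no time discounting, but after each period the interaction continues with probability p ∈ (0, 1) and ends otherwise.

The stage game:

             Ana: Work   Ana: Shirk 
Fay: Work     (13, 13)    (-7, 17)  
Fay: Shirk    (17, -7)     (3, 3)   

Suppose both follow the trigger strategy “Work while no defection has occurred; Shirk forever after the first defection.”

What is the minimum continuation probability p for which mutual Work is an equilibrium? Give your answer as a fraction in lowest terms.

Expected cooperation value is 13 + p·13 + p²·13 + … = 13/(1−p); deviation gives 17 + p·3/(1−p).
13 ≥ 17(1−p) + 3p ⇒ 14p ≥ 4 ⇒ p ≥ 4/14 = 2/7.

2/7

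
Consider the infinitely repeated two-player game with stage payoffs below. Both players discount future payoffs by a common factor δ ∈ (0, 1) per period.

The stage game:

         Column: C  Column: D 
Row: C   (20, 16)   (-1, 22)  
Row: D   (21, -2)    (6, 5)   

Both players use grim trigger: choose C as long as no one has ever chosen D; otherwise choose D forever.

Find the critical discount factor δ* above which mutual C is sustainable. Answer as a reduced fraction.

6/17

Row's threshold: (21−20)/(21−6) = 1/15.
Column's threshold: (22−16)/(22−5) = 6/17.
1/15 < 6/17, so Column binds and δ* = 6/17.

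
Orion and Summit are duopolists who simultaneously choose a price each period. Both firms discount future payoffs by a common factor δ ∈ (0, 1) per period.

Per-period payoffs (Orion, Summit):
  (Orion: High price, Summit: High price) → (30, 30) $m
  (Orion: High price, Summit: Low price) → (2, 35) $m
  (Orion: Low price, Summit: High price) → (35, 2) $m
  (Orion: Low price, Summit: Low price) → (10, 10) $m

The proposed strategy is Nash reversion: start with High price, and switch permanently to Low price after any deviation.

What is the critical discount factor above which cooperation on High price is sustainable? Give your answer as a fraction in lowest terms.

1/5

Cooperation forever yields 30 each period: 30/(1−δ).
Deviating yields 35 once, then 10 forever: 35 + 10δ/(1−δ).
No profitable deviation requires 30/(1−δ) ≥ 35 + 10δ/(1−δ).
Multiplying by (1−δ): 30 ≥ 35(1−δ) + 10δ = 35 − 25δ.
So 25δ ≥ 5, i.e. δ ≥ 5/25 = 1/5.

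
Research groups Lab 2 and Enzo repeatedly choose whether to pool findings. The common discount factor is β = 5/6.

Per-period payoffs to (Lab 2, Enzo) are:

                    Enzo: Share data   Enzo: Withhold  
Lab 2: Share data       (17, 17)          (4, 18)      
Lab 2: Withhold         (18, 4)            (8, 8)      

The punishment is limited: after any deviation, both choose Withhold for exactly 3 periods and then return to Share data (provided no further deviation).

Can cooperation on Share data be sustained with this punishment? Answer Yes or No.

Yes

Comparing payoff streams over the 4 periods until play realigns: cooperate → 17(1+β+…+β^3); deviate → 18 + 8(β+…+β^3).
Cooperation is sustained iff (17−8)(β+…+β^3) ≥ 18−17.
β+…+β^3 = 5/6·(1−(5/6)^3)/(1−5/6) = 2.1065, and (18−17)/(17−8) = 0.1111.
2.1065 ≥ 0.1111, so cooperation is sustainable.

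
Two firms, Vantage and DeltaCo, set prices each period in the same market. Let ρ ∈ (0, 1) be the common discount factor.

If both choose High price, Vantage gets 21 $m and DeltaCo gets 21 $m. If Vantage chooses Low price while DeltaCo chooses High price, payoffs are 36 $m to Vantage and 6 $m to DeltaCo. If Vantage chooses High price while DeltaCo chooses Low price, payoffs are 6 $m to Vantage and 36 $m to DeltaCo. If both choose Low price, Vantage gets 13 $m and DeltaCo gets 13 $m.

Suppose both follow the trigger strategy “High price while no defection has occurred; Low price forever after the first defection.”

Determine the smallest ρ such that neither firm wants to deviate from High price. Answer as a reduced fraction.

21/(1−ρ) ≥ 36 + 13ρ/(1−ρ)
21 ≥ 36 − 23ρ
ρ ≥ 15/23.

15/23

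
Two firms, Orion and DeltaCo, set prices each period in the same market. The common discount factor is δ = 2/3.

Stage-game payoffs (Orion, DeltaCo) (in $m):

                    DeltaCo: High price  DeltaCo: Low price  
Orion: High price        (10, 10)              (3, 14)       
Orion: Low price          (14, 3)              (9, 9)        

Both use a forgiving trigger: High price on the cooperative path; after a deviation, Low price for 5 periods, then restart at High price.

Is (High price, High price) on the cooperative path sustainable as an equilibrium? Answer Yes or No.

No

A one-shot deviation gives 14 now, then 9 for 5 periods, then back to 10.
Gain from deviating: (14−10) today; loss: (10−9) in each of the next 5 periods.
No-deviation condition: (10−9)(δ+…+δ^5) ≥ 14−10, i.e. δ+…+δ^5 ≥ 4.
At δ = 2/3: δ+…+δ^5 = 1.7366 < 4.0000.
So cooperation is not sustainable.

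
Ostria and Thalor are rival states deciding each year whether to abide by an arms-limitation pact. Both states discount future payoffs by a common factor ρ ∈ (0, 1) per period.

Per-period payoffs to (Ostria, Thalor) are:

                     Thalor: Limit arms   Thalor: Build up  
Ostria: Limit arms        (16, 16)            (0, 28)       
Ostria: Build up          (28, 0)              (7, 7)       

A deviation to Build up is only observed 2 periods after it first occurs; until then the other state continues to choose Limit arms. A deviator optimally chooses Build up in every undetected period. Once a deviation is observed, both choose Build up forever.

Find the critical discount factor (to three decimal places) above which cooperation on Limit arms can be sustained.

A deviator earns 28 for 2 periods, then 7 forever; cooperating earns 16 forever. Multiplying the IC by (1−ρ):
16 ≥ 28(1−ρ^2) + 7ρ^2, so 21·ρ^2 ≥ 12 and ρ^2 ≥ 4/7.
ρ ≥ (4/7)^(1/2) ≈ 0.756.

0.756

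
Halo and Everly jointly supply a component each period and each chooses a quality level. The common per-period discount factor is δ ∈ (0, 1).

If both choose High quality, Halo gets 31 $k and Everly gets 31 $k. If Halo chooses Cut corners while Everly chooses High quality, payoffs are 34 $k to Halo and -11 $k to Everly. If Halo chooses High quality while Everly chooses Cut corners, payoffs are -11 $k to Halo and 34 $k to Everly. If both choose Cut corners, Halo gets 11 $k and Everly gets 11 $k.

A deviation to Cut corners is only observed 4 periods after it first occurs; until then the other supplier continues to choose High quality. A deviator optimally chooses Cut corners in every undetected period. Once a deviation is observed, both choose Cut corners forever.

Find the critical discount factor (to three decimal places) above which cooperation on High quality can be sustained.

0.601

The best deviation is to choose Cut corners for all 4 undetected periods, earning 34 each, then 11 forever once detected.
Deviation value: 34(1−δ^4)/(1−δ) + 11δ^4/(1−δ); cooperation value: 31/(1−δ).
IC: 31 ≥ 34(1−δ^4) + 11δ^4 = 34 − 23δ^4.
So δ^4 ≥ 3/23, giving δ ≥ (3/23)^(1/4) ≈ 0.601.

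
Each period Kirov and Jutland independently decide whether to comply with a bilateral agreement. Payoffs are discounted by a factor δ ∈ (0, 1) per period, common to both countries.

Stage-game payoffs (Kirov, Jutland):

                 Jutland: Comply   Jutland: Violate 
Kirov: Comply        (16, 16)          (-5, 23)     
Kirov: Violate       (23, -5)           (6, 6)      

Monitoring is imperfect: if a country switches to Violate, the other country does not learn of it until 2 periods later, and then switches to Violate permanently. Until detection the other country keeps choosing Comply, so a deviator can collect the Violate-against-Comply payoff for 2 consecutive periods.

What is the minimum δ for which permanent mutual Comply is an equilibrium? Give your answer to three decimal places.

0.642

A deviator earns 23 for 2 periods, then 6 forever; cooperating earns 16 forever. Multiplying the IC by (1−δ):
16 ≥ 23(1−δ^2) + 6δ^2, so 17·δ^2 ≥ 7 and δ^2 ≥ 7/17.
δ ≥ (7/17)^(1/2) ≈ 0.642.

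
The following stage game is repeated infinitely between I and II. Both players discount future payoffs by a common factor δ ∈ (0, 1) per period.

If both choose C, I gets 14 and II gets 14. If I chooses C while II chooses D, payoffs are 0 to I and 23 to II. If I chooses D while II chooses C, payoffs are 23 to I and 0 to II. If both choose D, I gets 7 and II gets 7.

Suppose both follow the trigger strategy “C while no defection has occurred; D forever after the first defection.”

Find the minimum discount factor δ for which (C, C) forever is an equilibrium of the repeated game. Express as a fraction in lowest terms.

One-period gain from deviating is 23 − 14 = 9. The loss is 14 − 7 = 7 in every subsequent period, with present value 7·δ/(1−δ).
Deviation is unprofitable when 7·δ/(1−δ) ≥ 9, i.e. δ/(1−δ) ≥ 9/7.
Equivalently δ ≥ 9/(9+7) = 9/16.

9/16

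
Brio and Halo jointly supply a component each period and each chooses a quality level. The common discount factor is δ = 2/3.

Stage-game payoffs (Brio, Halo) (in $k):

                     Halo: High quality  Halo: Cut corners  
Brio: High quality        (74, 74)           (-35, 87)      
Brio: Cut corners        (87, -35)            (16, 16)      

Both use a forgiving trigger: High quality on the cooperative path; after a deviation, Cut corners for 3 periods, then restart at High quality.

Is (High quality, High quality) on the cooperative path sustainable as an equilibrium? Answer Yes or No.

IC: δ+…+δ^3 ≥ (87−74)/(74−16) = 13/58.
At δ = 2/3: partial sum = 1.4074 ≥ 0.2241. Cooperation sustainable.

Yes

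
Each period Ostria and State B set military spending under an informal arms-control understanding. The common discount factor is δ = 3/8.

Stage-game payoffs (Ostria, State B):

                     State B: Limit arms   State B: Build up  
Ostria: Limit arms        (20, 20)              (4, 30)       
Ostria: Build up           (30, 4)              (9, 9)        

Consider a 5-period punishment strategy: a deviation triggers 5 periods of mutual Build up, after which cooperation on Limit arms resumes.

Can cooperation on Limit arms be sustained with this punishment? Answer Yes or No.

Comparing payoff streams over the 6 periods until play realigns: cooperate → 20(1+δ+…+δ^5); deviate → 30 + 9(δ+…+δ^5).
Cooperation is sustained iff (20−9)(δ+…+δ^5) ≥ 30−20.
δ+…+δ^5 = 3/8·(1−(3/8)^5)/(1−3/8) = 0.5956, and (30−20)/(20−9) = 0.9091.
0.5956 < 0.9091, so cooperation is not sustainable.

No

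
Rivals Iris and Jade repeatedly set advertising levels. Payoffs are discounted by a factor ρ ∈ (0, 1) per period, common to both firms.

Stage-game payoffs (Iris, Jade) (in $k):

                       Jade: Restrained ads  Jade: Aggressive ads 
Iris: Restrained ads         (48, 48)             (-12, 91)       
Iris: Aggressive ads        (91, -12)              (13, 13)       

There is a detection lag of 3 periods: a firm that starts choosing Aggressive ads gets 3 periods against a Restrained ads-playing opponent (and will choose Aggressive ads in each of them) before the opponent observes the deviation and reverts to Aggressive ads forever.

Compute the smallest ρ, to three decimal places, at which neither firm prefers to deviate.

0.820

Deviating for the 3 undetected periods gains 91−48 = 43 per period over cooperation, then loses 48−13 = 35 per period forever once punishment starts.
Gain: 43(1 + ρ + … + ρ^2); loss: 35·ρ^3/(1−ρ).
No profitable deviation ⇔ 43(1−ρ^3) ≤ 35·ρ^3, i.e. ρ^3 ≥ 43/(43+35) = 43/78.
Hence ρ ≥ (43/78)^(1/3) ≈ 0.820.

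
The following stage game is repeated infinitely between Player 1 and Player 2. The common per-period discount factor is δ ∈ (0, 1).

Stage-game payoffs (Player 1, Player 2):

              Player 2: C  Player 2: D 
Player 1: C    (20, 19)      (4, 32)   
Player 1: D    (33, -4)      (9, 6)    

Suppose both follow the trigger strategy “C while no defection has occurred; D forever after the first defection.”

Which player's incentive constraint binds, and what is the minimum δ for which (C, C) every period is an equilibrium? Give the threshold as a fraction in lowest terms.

For Player 1: deviation gain 33−20 = 13, per-period punishment loss 20−9 = 11. IC gives δ ≥ 13/24.
For Player 2: gain 13, loss 13 per period, so δ ≥ 13/26 = 1/2.
The tighter constraint is Player 1's, so cooperation needs δ ≥ 13/24.

Player 1; δ ≥ 13/24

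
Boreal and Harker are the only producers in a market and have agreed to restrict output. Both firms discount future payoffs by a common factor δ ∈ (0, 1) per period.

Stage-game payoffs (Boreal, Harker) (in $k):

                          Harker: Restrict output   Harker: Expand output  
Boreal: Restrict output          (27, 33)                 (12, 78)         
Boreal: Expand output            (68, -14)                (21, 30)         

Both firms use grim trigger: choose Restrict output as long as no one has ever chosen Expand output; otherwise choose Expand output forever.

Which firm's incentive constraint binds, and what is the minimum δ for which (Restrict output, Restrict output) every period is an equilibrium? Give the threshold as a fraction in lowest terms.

Boreal: cooperation gives 27 each period; deviation gives 68 once then 21 forever.
  27/(1−δ) ≥ 68 + 21δ/(1−δ) ⇒ δ ≥ 41/47.
Harker: cooperation gives 33 each period; deviation gives 78 once then 30 forever.
  δ ≥ 45/48 = 15/16.
Both must hold, so the binding constraint is Harker's: δ ≥ 15/16.

Harker; δ ≥ 15/16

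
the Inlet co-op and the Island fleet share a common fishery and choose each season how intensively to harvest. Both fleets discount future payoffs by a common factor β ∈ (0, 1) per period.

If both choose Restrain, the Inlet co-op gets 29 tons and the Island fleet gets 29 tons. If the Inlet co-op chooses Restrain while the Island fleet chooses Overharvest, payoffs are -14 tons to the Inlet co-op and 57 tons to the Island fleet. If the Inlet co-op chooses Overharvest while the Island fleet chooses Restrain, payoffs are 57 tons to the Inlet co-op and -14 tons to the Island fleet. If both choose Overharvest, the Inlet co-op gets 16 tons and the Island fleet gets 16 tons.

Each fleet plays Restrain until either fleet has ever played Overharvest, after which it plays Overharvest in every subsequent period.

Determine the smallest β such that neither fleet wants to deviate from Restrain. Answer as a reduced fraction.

28/41

Cooperation forever yields 29 each period: 29/(1−β).
Deviating yields 57 once, then 16 forever: 57 + 16β/(1−β).
No profitable deviation requires 29/(1−β) ≥ 57 + 16β/(1−β).
Multiplying by (1−β): 29 ≥ 57(1−β) + 16β = 57 − 41β.
So 41β ≥ 28, i.e. β ≥ 28/41.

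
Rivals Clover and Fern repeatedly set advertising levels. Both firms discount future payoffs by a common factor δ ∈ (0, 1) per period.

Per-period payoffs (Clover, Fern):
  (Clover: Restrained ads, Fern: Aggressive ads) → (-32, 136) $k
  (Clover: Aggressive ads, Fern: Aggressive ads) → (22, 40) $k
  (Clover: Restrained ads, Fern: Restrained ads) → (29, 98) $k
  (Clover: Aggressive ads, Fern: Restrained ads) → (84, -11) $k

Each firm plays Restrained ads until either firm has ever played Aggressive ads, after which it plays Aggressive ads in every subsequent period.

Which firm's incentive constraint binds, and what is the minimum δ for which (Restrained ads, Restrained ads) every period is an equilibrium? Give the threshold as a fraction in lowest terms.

Clover; δ ≥ 55/62

Clover: cooperation gives 29 each period; deviation gives 84 once then 22 forever.
  29/(1−δ) ≥ 84 + 22δ/(1−δ) ⇒ δ ≥ 55/62.
Fern: cooperation gives 98 each period; deviation gives 136 once then 40 forever.
  δ ≥ 38/96 = 19/48.
Both must hold, so the binding constraint is Clover's: δ ≥ 55/62.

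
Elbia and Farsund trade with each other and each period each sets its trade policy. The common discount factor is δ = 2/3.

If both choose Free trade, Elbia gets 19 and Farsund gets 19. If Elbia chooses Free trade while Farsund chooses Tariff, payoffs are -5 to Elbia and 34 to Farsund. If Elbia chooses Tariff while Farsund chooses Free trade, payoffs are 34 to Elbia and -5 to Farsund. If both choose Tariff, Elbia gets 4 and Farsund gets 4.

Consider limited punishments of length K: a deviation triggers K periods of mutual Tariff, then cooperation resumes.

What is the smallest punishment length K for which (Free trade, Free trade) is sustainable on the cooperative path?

2

IC: δ(1−δ^K)/(1−δ) ≥ (34−19)/(19−4) = 1.
With δ = 2/3: need 1 − δ^K ≥ 1·(1−2/3)/(2/3), i.e. δ^K ≤ 0.5000.
Since (2/3)^1 = 0.6667 and (2/3)^2 = 0.4444, the smallest such K is 2.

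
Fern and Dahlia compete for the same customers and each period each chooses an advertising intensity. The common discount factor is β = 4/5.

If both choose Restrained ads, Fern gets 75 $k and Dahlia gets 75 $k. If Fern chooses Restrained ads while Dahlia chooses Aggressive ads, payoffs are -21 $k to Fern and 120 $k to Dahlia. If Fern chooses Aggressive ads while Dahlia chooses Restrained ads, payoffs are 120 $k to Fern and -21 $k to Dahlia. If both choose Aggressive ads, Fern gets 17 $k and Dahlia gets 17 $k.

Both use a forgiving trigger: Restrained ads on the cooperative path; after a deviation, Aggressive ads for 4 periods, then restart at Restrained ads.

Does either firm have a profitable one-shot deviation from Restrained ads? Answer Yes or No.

No

Comparing payoff streams over the 5 periods until play realigns: cooperate → 75(1+β+…+β^4); deviate → 120 + 17(β+…+β^4).
Cooperation is sustained iff (75−17)(β+…+β^4) ≥ 120−75.
β+…+β^4 = 4/5·(1−(4/5)^4)/(1−4/5) = 2.3616, and (120−75)/(75−17) = 0.7759.
2.3616 ≥ 0.7759, so cooperation is sustainable.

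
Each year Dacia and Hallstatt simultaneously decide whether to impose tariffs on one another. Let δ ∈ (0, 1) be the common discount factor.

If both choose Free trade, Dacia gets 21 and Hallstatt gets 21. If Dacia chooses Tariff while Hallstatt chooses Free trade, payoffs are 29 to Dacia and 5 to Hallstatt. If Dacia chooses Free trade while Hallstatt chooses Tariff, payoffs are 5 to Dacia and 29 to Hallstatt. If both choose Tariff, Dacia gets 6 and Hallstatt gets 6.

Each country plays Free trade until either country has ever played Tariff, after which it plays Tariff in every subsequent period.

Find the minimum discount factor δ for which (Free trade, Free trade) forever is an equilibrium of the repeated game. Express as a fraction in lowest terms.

8/23

Under grim trigger the critical discount factor is (T−C)/(T−P) with T = 29, C = 21, P = 6.
δ* = (29−21)/(29−6) = 8/23.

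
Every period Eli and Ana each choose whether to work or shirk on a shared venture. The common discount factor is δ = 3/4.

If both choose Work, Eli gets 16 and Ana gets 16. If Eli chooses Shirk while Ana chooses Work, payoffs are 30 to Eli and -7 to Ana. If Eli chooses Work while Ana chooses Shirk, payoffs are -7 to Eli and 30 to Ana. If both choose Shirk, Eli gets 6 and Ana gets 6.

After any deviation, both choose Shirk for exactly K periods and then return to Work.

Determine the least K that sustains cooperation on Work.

No profitable deviation requires (16−6)(δ+…+δ^K) ≥ 30−16, i.e. δ+…+δ^K ≥ 7/5 ≈ 1.4000.
With δ = 3/4, the partial sums are K=1: 0.7500, K=2: 1.3125, K=3: 1.7344.
K = 3 is the first length at which the sum reaches 1.4000.

3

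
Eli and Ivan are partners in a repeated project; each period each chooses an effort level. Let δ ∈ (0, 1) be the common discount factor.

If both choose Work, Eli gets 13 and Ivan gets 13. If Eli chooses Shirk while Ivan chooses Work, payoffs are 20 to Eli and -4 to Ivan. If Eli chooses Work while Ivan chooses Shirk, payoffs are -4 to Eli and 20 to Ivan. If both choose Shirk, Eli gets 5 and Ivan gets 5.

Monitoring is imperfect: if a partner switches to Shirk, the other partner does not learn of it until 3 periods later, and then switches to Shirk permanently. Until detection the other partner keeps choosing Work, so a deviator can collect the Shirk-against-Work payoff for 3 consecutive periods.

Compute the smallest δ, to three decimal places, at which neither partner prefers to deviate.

Deviating for the 3 undetected periods gains 20−13 = 7 per period over cooperation, then loses 13−5 = 8 per period forever once punishment starts.
Gain: 7(1 + δ + … + δ^2); loss: 8·δ^3/(1−δ).
No profitable deviation ⇔ 7(1−δ^3) ≤ 8·δ^3, i.e. δ^3 ≥ 7/(7+8) = 7/15.
Hence δ ≥ (7/15)^(1/3) ≈ 0.776.

0.776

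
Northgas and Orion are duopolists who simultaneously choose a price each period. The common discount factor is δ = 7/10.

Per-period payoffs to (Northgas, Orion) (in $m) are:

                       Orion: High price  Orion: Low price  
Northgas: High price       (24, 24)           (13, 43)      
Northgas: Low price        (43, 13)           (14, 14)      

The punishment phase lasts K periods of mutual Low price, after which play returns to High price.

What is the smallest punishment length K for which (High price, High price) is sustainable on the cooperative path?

No profitable deviation requires (24−14)(δ+…+δ^K) ≥ 43−24, i.e. δ+…+δ^K ≥ 19/10 ≈ 1.9000.
With δ = 7/10, the partial sums are K=1: 0.7000, K=2: 1.1900, K=3: 1.5330, K=4: 1.7731, K=5: 1.9412.
K = 5 is the first length at which the sum reaches 1.9000.

5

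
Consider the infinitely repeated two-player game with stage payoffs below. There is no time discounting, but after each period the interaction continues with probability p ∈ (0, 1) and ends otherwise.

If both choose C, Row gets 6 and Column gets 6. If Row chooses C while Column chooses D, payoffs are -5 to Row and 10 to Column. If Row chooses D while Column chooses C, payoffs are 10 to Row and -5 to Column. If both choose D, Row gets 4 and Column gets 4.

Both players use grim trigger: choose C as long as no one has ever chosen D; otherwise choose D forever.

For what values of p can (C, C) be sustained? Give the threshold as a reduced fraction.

2/3

With no time discounting, the continuation probability p plays the role of the discount factor.
Grim-trigger IC: 6/(1−p) ≥ 10 + 4p/(1−p) ⇒ p ≥ (10−6)/(10−4) = 2/3.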